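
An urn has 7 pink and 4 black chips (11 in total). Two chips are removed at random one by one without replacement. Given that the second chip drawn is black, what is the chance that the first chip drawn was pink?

7/10

P(first=pink and the second chip drawn is black) = (7/11)·(4/10) = 14/55.
P(the second chip drawn is black) = Σ over first color = 14/55 + 6/55 = 4/11.
By Bayes, P(first=pink | the second chip drawn is black) = 14/55 / 4/11 = 7/10 ≈ 0.7000.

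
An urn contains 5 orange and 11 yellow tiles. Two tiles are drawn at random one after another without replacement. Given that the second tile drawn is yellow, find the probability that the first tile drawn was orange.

1/3

P(first=orange and the second tile drawn is yellow) = (5/16)·(11/15) = 11/48.
P(the second tile drawn is yellow) = Σ over first color = 11/48 + 11/24 = 11/16.
By Bayes, P(first=orange | the second tile drawn is yellow) = 11/48 / 11/16 = 1/3 ≈ 0.3333.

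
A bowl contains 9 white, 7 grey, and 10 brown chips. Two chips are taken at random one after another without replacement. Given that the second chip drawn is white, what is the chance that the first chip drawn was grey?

7/25

P(first=grey and the second chip drawn is white) = (7/26)·(9/25) = 63/650.
P(the second chip drawn is white) = Σ over first color = 36/325 + 63/650 + 9/65 = 9/26.
By Bayes, P(first=grey | the second chip drawn is white) = 63/650 / 9/26 = 7/25 ≈ 0.2800.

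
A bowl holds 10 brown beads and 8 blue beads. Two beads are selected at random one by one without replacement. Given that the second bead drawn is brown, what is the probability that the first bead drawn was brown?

9/17

P(first=brown and the second bead drawn is brown) = (10/18)·(9/17) = 5/17.
P(the second bead drawn is brown) = Σ over first color = 5/17 + 40/153 = 5/9.
By Bayes, P(first=brown | the second bead drawn is brown) = 5/17 / 5/9 = 9/17 ≈ 0.5294.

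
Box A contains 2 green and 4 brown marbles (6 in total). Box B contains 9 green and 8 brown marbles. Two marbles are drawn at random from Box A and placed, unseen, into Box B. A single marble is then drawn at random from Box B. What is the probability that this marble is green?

29/57

Condition on how many of the transferred marbles are green (from Box A: 2 green of 6; then Box B has 19 total).
  0 green: C(2,0)C(4,2)/C(6,2) = 2/5; then P = 9/19
  1 green: C(2,1)C(4,1)/C(6,2) = 8/15; then P = 10/19
  2 green: C(2,2)C(4,0)/C(6,2) = 1/15; then P = 11/19
P(green from Box B) = 29/57 ≈ 0.5088.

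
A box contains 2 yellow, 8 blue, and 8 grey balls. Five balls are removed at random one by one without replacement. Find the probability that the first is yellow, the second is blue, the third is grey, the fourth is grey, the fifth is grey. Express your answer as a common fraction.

Multiply the conditional probability of each draw in order, without replacement, so each draw removes one from its color and from the total.
P = (2/18) · (8/17) · (8/16) · (7/15) · (6/14) = 4/765 ≈ 0.0052.

4/765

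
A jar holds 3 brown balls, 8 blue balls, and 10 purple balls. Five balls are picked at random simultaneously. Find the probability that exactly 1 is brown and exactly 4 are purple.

Unordered draws without replacement: count favorable combinations over C(21,5).
Favorable = C(3,1) · C(8,0) · C(10,4) = 630; total = C(21,5) = 20349.
P = 630/20349 = 10/323 ≈ 0.0310.

10/323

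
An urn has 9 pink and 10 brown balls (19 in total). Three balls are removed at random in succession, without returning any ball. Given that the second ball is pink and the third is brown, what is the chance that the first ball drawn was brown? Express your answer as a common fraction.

9/17

P(first=brown and the second ball is pink and the third is brown) = (10/19)·(9/18)·(9/17) = 45/323.
P(E) = Σ over first color = 40/323 + 45/323 = 5/19.
By Bayes, P(first=brown | E) = 45/323 / 5/19 = 9/17 ≈ 0.5294.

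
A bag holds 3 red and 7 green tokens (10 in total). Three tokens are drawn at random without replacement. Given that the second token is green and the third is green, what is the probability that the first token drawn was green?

5/8

P(first=green and the second token is green and the third is green) = (7/10)·(6/9)·(5/8) = 7/24.
P(E) = Σ over first color = 7/40 + 7/24 = 7/15.
By Bayes, P(first=green | E) = 7/24 / 7/15 = 5/8 ≈ 0.6250.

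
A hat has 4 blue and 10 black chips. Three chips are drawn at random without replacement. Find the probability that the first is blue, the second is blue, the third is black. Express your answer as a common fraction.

Multiply the conditional probability of each draw in order, without replacement, so each draw removes one from its color and from the total.
P = (4/14) · (3/13) · (10/12) = 5/91 ≈ 0.0549.

5/91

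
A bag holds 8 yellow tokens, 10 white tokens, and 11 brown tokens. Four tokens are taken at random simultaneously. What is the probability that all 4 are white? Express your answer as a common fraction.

Unordered draws without replacement: count favorable combinations over C(29,4).
Favorable = C(8,0) · C(10,4) · C(11,0) = 210; total = C(29,4) = 23751.
P = 210/23751 = 10/1131 ≈ 0.0088.

10/1131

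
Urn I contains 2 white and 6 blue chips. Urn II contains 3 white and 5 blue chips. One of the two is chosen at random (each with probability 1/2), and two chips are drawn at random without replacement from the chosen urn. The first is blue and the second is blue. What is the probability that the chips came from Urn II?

2/5

P(E | Urn I) = 15/28; P(E | Urn II) = 5/14.
P(E) = 1/2·15/28 + 1/2·5/14 = 25/56.
By Bayes' rule, P(Urn II | E) = 5/28 / 25/56 = 2/5 ≈ 0.4000.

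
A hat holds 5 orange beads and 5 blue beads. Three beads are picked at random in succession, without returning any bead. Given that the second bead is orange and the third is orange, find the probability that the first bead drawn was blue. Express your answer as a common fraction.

5/8

P(first=blue and the second bead is orange and the third is orange) = (5/10)·(5/9)·(4/8) = 5/36.
P(E) = Σ over first color = 1/12 + 5/36 = 2/9.
By Bayes, P(first=blue | E) = 5/36 / 2/9 = 5/8 ≈ 0.6250.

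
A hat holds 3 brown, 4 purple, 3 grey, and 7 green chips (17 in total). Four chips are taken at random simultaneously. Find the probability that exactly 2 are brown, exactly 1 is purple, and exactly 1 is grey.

Unordered draws without replacement: count favorable combinations over C(17,4).
Favorable = C(3,2) · C(4,1) · C(3,1) · C(7,0) = 36; total = C(17,4) = 2380.
P = 36/2380 = 9/595 ≈ 0.0151.

9/595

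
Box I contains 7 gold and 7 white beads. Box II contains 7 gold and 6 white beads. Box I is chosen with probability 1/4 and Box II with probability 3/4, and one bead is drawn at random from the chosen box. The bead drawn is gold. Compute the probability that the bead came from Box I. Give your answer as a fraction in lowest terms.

P(gold | Box I) = 1/2; P(gold | Box II) = 7/13.
P(gold) = 1/4·1/2 + 3/4·7/13 = 55/104.
By Bayes' rule, P(Box I | gold) = 1/8 / 55/104 = 13/55 ≈ 0.2364.

13/55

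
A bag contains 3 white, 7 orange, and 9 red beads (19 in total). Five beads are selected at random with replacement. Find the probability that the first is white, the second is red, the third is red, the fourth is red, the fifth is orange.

Multiply the conditional probability of each draw in order, with replacement (the composition resets each draw).
P = (3/19) · (9/19) · (9/19) · (9/19) · (7/19) = 15309/2476099 ≈ 0.0062.

15309/2476099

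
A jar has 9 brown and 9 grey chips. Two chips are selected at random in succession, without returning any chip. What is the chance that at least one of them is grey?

13/17

Use the complement: P(at least one grey) = 1 − P(no grey).
P(none) = C(9,2)/C(18,2) = 36/153.
So P = 1 − 36/153 = 13/17 ≈ 0.7647.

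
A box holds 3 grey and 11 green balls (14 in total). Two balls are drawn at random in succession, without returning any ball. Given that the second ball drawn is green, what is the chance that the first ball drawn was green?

10/13

P(first=green and the second ball drawn is green) = (11/14)·(10/13) = 55/91.
P(the second ball drawn is green) = Σ over first color = 33/182 + 55/91 = 11/14.
By Bayes, P(first=green | the second ball drawn is green) = 55/91 / 11/14 = 10/13 ≈ 0.7692.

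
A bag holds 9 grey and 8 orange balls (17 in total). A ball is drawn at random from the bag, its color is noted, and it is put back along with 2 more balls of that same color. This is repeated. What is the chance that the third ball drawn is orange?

Sum over the four possibilities for the first two draws (orange/not-orange each), tracking how the orange count and total change by +2 per draw.
P(third is orange) = 8/17 ≈ 0.4706. (In a Pólya urn every draw has the same marginal probability 8/17.)

8/17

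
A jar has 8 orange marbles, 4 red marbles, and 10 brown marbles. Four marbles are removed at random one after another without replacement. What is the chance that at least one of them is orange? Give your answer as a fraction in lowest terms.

Use the complement: P(at least one orange) = 1 − P(no orange).
P(none) = C(14,4)/C(22,4) = 1001/7315.
So P = 1 − 1001/7315 = 82/95 ≈ 0.8632.

82/95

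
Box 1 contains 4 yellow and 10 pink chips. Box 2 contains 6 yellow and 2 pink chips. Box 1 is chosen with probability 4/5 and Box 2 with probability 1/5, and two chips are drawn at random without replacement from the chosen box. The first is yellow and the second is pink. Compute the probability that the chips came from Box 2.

39/199

P(E | Box 1) = 20/91; P(E | Box 2) = 3/14.
P(E) = 4/5·20/91 + 1/5·3/14 = 199/910.
By Bayes' rule, P(Box 2 | E) = 3/70 / 199/910 = 39/199 ≈ 0.1960.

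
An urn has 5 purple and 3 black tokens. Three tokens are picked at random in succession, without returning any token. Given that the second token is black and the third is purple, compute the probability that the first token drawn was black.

1/3

P(first=black and the second token is black and the third is purple) = (3/8)·(2/7)·(5/6) = 5/56.
P(E) = Σ over first color = 5/28 + 5/56 = 15/56.
By Bayes, P(first=black | E) = 5/56 / 15/56 = 1/3 ≈ 0.3333.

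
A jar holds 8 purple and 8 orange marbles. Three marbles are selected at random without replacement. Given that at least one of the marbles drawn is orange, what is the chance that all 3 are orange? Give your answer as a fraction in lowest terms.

P(all 3 orange) = C(8,3)/C(16,3) = 1/10; P(at least one orange) = 1 − C(8,3)/C(16,3) = 9/10.
Since 'all 3 orange' ⊆ 'at least one orange', P(all 3 | at least one) = 1/10 / 9/10 = 1/9 ≈ 0.1111.

1/9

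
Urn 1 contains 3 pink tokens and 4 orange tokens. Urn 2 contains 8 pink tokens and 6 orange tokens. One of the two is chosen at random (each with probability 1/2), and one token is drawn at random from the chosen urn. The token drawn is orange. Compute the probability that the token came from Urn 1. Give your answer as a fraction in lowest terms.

4/7

P(orange | Urn 1) = 4/7; P(orange | Urn 2) = 3/7.
P(orange) = 1/2·4/7 + 1/2·3/7 = 1/2.
By Bayes' rule, P(Urn 1 | orange) = 2/7 / 1/2 = 4/7 ≈ 0.5714.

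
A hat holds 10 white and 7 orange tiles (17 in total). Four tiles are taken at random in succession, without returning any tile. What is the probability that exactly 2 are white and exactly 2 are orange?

Unordered draws without replacement: count favorable combinations over C(17,4).
Favorable = C(10,2) · C(7,2) = 945; total = C(17,4) = 2380.
P = 945/2380 = 27/68 ≈ 0.3971.

27/68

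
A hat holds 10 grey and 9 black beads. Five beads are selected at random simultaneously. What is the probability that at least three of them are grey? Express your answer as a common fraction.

359/646

Sum the hypergeometric tail for j = 3,…,5 grey beads.
Favorable = C(10,3)·C(9,2) + C(10,4)·C(9,1) + C(10,5)·C(9,0) = 6462; total = C(19,5) = 11628.
P = 6462/11628 = 359/646 ≈ 0.5557.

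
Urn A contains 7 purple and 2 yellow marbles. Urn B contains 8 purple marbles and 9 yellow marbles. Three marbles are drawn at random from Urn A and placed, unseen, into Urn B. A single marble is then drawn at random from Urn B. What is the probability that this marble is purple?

Condition on how many of the transferred marbles are purple (from Urn A: 7 purple of 9; then Urn B has 20 total).
  1 purple: C(7,1)C(2,2)/C(9,3) = 1/12; then P = 9/20
  2 purple: C(7,2)C(2,1)/C(9,3) = 1/2; then P = 10/20
  3 purple: C(7,3)C(2,0)/C(9,3) = 5/12; then P = 11/20
P(purple from Urn B) = 31/60 ≈ 0.5167.

31/60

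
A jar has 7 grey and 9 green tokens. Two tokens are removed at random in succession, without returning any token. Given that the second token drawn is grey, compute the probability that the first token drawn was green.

3/5

P(first=green and the second token drawn is grey) = (9/16)·(7/15) = 21/80.
P(the second token drawn is grey) = Σ over first color = 7/40 + 21/80 = 7/16.
By Bayes, P(first=green | the second token drawn is grey) = 21/80 / 7/16 = 3/5 ≈ 0.6000.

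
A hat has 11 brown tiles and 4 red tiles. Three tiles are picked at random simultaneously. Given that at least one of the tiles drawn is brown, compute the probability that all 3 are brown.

P(all 3 brown) = C(11,3)/C(15,3) = 33/91; P(at least one brown) = 1 − C(4,3)/C(15,3) = 451/455.
Since 'all 3 brown' ⊆ 'at least one brown', P(all 3 | at least one) = 33/91 / 451/455 = 15/41 ≈ 0.3659.

15/41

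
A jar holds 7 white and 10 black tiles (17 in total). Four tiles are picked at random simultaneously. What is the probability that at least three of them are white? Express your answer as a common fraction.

11/68

Sum the hypergeometric tail for j = 3,…,4 white tiles.
Favorable = C(7,3)·C(10,1) + C(7,4)·C(10,0) = 385; total = C(17,4) = 2380.
P = 385/2380 = 11/68 ≈ 0.1618.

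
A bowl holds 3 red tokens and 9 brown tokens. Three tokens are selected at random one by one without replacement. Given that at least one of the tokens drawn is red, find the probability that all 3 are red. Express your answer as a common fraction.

1/136

P(all 3 red) = C(3,3)/C(12,3) = 1/220; P(at least one red) = 1 − C(9,3)/C(12,3) = 34/55.
Since 'all 3 red' ⊆ 'at least one red', P(all 3 | at least one) = 1/220 / 34/55 = 1/136 ≈ 0.0074.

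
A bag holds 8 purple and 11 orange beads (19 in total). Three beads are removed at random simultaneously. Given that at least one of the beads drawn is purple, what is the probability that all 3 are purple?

14/201

P(all 3 purple) = C(8,3)/C(19,3) = 56/969; P(at least one purple) = 1 − C(11,3)/C(19,3) = 268/323.
Since 'all 3 purple' ⊆ 'at least one purple', P(all 3 | at least one) = 56/969 / 268/323 = 14/201 ≈ 0.0697.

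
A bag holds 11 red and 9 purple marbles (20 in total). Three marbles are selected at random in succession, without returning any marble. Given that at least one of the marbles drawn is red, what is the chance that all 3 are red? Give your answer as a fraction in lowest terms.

P(all 3 red) = C(11,3)/C(20,3) = 11/76; P(at least one red) = 1 − C(9,3)/C(20,3) = 88/95.
Since 'all 3 red' ⊆ 'at least one red', P(all 3 | at least one) = 11/76 / 88/95 = 5/32 ≈ 0.1562.

5/32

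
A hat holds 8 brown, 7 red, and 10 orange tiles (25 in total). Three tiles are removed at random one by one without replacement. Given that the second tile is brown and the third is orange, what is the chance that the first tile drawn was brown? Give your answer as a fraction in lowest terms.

P(first=brown and the second tile is brown and the third is orange) = (8/25)·(7/24)·(10/23) = 14/345.
P(E) = Σ over first color = 14/345 + 14/345 + 6/115 = 2/15.
By Bayes, P(first=brown | E) = 14/345 / 2/15 = 7/23 ≈ 0.3043.

7/23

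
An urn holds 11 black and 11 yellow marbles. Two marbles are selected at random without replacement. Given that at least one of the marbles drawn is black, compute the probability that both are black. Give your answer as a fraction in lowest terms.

P(both black) = C(11,2)/C(22,2) = 5/21; P(at least one black) = 1 − C(11,2)/C(22,2) = 16/21.
Since 'both black' ⊆ 'at least one black', P(both | at least one) = 5/21 / 16/21 = 5/16 ≈ 0.3125.

5/16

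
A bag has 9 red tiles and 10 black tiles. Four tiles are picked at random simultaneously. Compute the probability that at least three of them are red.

161/646

Sum the hypergeometric tail for j = 3,…,4 red tiles.
Favorable = C(9,3)·C(10,1) + C(9,4)·C(10,0) = 966; total = C(19,4) = 3876.
P = 966/3876 = 161/646 ≈ 0.2492.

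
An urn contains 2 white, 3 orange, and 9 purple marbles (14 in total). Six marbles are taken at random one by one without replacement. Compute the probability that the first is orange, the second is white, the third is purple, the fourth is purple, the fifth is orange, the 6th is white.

2/5005

Multiply the conditional probability of each draw in order, without replacement, so each draw removes one from its color and from the total.
P = (3/14) · (2/13) · (9/12) · (8/11) · (2/10) · (1/9) = 2/5005 ≈ 0.0004.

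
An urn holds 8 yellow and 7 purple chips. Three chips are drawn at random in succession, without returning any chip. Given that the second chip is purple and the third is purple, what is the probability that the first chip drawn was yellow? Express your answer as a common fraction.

8/13

P(first=yellow and the second chip is purple and the third is purple) = (8/15)·(7/14)·(6/13) = 8/65.
P(E) = Σ over first color = 8/65 + 1/13 = 1/5.
By Bayes, P(first=yellow | E) = 8/65 / 1/5 = 8/13 ≈ 0.6154.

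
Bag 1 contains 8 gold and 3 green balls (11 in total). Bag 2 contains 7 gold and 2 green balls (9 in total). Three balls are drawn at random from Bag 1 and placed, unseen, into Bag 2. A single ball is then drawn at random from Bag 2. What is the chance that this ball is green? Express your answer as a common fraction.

Condition on how many of the transferred balls are green (from Bag 1: 3 green of 11; then Bag 2 has 12 total).
  0 green: C(3,0)C(8,3)/C(11,3) = 56/165; then P = 2/12
  1 green: C(3,1)C(8,2)/C(11,3) = 28/55; then P = 3/12
  2 green: C(3,2)C(8,1)/C(11,3) = 8/55; then P = 4/12
  3 green: C(3,3)C(8,0)/C(11,3) = 1/165; then P = 5/12
P(green from Bag 2) = 31/132 ≈ 0.2348.

31/132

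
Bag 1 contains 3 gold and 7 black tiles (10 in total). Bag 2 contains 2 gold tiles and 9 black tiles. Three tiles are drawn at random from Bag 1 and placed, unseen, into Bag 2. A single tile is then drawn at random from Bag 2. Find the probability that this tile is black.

Condition on how many of the transferred tiles are black (from Bag 1: 7 black of 10; then Bag 2 has 14 total).
  0 black: C(7,0)C(3,3)/C(10,3) = 1/120; then P = 9/14
  1 black: C(7,1)C(3,2)/C(10,3) = 7/40; then P = 10/14
  2 black: C(7,2)C(3,1)/C(10,3) = 21/40; then P = 11/14
  3 black: C(7,3)C(3,0)/C(10,3) = 7/24; then P = 12/14
P(black from Bag 2) = 111/140 ≈ 0.7929.

111/140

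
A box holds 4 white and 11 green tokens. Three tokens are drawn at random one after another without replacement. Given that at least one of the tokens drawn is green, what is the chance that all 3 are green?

P(all 3 green) = C(11,3)/C(15,3) = 33/91; P(at least one green) = 1 − C(4,3)/C(15,3) = 451/455.
Since 'all 3 green' ⊆ 'at least one green', P(all 3 | at least one) = 33/91 / 451/455 = 15/41 ≈ 0.3659.

15/41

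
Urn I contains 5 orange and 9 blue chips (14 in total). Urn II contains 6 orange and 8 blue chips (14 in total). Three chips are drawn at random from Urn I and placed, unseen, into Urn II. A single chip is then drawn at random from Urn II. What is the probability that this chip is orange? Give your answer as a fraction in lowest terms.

99/238

Condition on how many of the transferred chips are orange (from Urn I: 5 orange of 14; then Urn II has 17 total).
  0 orange: C(5,0)C(9,3)/C(14,3) = 3/13; then P = 6/17
  1 orange: C(5,1)C(9,2)/C(14,3) = 45/91; then P = 7/17
  2 orange: C(5,2)C(9,1)/C(14,3) = 45/182; then P = 8/17
  3 orange: C(5,3)C(9,0)/C(14,3) = 5/182; then P = 9/17
P(orange from Urn II) = 99/238 ≈ 0.4160.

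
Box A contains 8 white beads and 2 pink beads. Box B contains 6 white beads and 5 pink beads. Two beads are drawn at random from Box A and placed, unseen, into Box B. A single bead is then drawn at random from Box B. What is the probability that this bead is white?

38/65

Condition on how many of the transferred beads are white (from Box A: 8 white of 10; then Box B has 13 total).
  0 white: C(8,0)C(2,2)/C(10,2) = 1/45; then P = 6/13
  1 white: C(8,1)C(2,1)/C(10,2) = 16/45; then P = 7/13
  2 white: C(8,2)C(2,0)/C(10,2) = 28/45; then P = 8/13
P(white from Box B) = 38/65 ≈ 0.5846.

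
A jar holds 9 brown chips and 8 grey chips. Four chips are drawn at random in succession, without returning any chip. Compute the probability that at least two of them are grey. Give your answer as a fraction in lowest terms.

113/170

Sum the hypergeometric tail for j = 2,…,4 grey chips.
Favorable = C(8,2)·C(9,2) + C(8,3)·C(9,1) + C(8,4)·C(9,0) = 1582; total = C(17,4) = 2380.
P = 1582/2380 = 113/170 ≈ 0.6647.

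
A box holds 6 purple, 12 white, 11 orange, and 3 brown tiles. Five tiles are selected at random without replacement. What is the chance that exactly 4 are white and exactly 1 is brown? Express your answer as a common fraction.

1485/201376

Unordered draws without replacement: count favorable combinations over C(32,5).
Favorable = C(6,0) · C(12,4) · C(11,0) · C(3,1) = 1485; total = C(32,5) = 201376.
P = 1485/201376 = 1485/201376 ≈ 0.0074.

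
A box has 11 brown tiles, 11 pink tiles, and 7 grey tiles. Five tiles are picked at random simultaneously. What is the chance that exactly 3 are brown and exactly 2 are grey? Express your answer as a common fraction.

11/377

Unordered draws without replacement: count favorable combinations over C(29,5).
Favorable = C(11,3) · C(11,0) · C(7,2) = 3465; total = C(29,5) = 118755.
P = 3465/118755 = 11/377 ≈ 0.0292.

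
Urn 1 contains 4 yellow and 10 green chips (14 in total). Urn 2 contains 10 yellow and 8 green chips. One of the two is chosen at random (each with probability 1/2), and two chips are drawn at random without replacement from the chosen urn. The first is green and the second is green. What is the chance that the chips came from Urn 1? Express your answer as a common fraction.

6885/9433

P(E | Urn 1) = 45/91; P(E | Urn 2) = 28/153.
P(E) = 1/2·45/91 + 1/2·28/153 = 9433/27846.
By Bayes' rule, P(Urn 1 | E) = 45/182 / 9433/27846 = 6885/9433 ≈ 0.7299.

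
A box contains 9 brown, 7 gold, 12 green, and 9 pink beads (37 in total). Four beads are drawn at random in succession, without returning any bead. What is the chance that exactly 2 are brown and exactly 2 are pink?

432/22015

Unordered draws without replacement: count favorable combinations over C(37,4).
Favorable = C(9,2) · C(7,0) · C(12,0) · C(9,2) = 1296; total = C(37,4) = 66045.
P = 1296/66045 = 432/22015 ≈ 0.0196.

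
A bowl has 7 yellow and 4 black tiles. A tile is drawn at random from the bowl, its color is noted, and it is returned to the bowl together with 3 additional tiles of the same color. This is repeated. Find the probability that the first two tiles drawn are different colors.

Either black then yellow, or yellow then black; after the first draw the total is 14.
P = (4/11)·(7/14) + (7/11)·(4/14) = 4/11 ≈ 0.3636.

4/11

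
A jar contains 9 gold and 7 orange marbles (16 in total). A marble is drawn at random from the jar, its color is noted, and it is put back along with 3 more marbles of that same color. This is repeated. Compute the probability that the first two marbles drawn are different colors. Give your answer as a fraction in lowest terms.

Either gold then orange, or orange then gold; after the first draw the total is 19.
P = (9/16)·(7/19) + (7/16)·(9/19) = 63/152 ≈ 0.4145.

63/152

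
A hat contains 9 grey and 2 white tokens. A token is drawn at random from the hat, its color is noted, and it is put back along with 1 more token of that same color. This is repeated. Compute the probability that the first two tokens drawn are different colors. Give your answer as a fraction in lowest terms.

3/11

Either white then grey, or grey then white; after the first draw the total is 12.
P = (2/11)·(9/12) + (9/11)·(2/12) = 3/11 ≈ 0.2727.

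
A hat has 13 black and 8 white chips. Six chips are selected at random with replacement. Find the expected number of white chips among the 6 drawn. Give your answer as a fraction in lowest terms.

16/7

By linearity of expectation, E[X] = Σ P(draw i is white); each independent draw has P(white) = 8/21.
E[X] = 6 · 8/21 = 16/7 ≈ 2.2857.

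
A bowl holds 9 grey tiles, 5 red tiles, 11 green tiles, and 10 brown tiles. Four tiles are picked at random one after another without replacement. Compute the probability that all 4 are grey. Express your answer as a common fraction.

Unordered draws without replacement: count favorable combinations over C(35,4).
Favorable = C(9,4) · C(5,0) · C(11,0) · C(10,0) = 126; total = C(35,4) = 52360.
P = 126/52360 = 9/3740 ≈ 0.0024.

9/3740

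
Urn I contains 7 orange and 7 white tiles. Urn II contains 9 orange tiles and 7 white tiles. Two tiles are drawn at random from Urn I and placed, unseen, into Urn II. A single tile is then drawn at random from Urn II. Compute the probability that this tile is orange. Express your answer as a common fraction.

5/9

Condition on how many of the transferred tiles are orange (from Urn I: 7 orange of 14; then Urn II has 18 total).
  0 orange: C(7,0)C(7,2)/C(14,2) = 3/13; then P = 9/18
  1 orange: C(7,1)C(7,1)/C(14,2) = 7/13; then P = 10/18
  2 orange: C(7,2)C(7,0)/C(14,2) = 3/13; then P = 11/18
P(orange from Urn II) = 5/9 ≈ 0.5556.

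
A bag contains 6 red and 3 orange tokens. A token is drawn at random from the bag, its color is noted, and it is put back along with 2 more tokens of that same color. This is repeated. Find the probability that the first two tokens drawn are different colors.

Either orange then red, or red then orange; after the first draw the total is 11.
P = (3/9)·(6/11) + (6/9)·(3/11) = 4/11 ≈ 0.3636.

4/11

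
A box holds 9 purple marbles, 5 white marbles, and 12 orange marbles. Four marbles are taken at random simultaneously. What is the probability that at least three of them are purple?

777/7475

Sum the hypergeometric tail for j = 3,…,4 purple marbles.
Favorable = C(9,3)·C(17,1) + C(9,4)·C(17,0) = 1554; total = C(26,4) = 14950.
P = 1554/14950 = 777/7475 ≈ 0.1039.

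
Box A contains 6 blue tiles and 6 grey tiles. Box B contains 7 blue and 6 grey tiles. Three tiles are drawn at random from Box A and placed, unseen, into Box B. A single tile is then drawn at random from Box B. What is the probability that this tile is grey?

Condition on how many of the transferred tiles are grey (from Box A: 6 grey of 12; then Box B has 16 total).
  0 grey: C(6,0)C(6,3)/C(12,3) = 1/11; then P = 6/16
  1 grey: C(6,1)C(6,2)/C(12,3) = 9/22; then P = 7/16
  2 grey: C(6,2)C(6,1)/C(12,3) = 9/22; then P = 8/16
  3 grey: C(6,3)C(6,0)/C(12,3) = 1/11; then P = 9/16
P(grey from Box B) = 15/32 ≈ 0.4688.

15/32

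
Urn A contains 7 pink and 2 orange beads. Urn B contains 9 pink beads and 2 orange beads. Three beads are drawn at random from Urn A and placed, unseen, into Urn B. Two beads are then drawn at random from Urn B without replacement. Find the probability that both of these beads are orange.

Condition on how many of the transferred beads are orange (from Urn A: 2 orange of 9; then Urn B has 14 total).
  0 orange: C(2,0)C(7,3)/C(9,3) = 5/12; then P = C(2,2)/C(14,2) = 1/91
  1 orange: C(2,1)C(7,2)/C(9,3) = 1/2; then P = C(3,2)/C(14,2) = 3/91
  2 orange: C(2,2)C(7,1)/C(9,3) = 1/12; then P = C(4,2)/C(14,2) = 6/91
P(both orange) = 29/1092 ≈ 0.0266.

29/1092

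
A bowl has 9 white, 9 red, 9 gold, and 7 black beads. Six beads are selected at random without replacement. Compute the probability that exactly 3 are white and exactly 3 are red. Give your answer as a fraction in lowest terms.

882/168113

Unordered draws without replacement: count favorable combinations over C(34,6).
Favorable = C(9,3) · C(9,3) · C(9,0) · C(7,0) = 7056; total = C(34,6) = 1344904.
P = 7056/1344904 = 882/168113 ≈ 0.0052.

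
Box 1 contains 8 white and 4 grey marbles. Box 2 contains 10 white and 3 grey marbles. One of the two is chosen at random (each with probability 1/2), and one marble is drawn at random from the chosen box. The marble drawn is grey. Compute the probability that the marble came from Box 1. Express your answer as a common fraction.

13/22

P(grey | Box 1) = 1/3; P(grey | Box 2) = 3/13.
P(grey) = 1/2·1/3 + 1/2·3/13 = 11/39.
By Bayes' rule, P(Box 1 | grey) = 1/6 / 11/39 = 13/22 ≈ 0.5909.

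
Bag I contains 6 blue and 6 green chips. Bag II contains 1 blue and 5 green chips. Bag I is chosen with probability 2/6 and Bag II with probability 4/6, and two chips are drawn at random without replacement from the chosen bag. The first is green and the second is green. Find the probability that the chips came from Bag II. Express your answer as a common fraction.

88/103

P(E | Bag I) = 5/22; P(E | Bag II) = 2/3.
P(E) = 1/3·5/22 + 2/3·2/3 = 103/198.
By Bayes' rule, P(Bag II | E) = 4/9 / 103/198 = 88/103 ≈ 0.8544.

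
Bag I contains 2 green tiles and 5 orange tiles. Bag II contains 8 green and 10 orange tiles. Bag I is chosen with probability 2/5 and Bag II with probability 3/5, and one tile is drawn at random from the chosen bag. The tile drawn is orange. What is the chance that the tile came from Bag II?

P(orange | Bag I) = 5/7; P(orange | Bag II) = 5/9.
P(orange) = 2/5·5/7 + 3/5·5/9 = 13/21.
By Bayes' rule, P(Bag II | orange) = 1/3 / 13/21 = 7/13 ≈ 0.5385.

7/13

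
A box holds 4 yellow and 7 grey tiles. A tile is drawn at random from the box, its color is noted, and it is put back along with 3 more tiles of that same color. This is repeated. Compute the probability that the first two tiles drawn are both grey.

After a grey draw the box holds 10 grey out of 14.
P = (7/11)·(10/14) = 5/11 ≈ 0.4545.

5/11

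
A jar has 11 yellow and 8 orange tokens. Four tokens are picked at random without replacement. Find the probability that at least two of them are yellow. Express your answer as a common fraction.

Sum the hypergeometric tail for j = 2,…,4 yellow tokens.
Favorable = C(11,2)·C(8,2) + C(11,3)·C(8,1) + C(11,4)·C(8,0) = 3190; total = C(19,4) = 3876.
P = 3190/3876 = 1595/1938 ≈ 0.8230.

1595/1938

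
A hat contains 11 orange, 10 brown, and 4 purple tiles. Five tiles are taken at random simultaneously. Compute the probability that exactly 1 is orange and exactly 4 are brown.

1/23

Unordered draws without replacement: count favorable combinations over C(25,5).
Favorable = C(11,1) · C(10,4) · C(4,0) = 2310; total = C(25,5) = 53130.
P = 2310/53130 = 1/23 ≈ 0.0435.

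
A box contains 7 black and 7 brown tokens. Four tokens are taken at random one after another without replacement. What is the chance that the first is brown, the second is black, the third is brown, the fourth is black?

21/286

Multiply the conditional probability of each draw in order, without replacement, so each draw removes one from its color and from the total.
P = (7/14) · (7/13) · (6/12) · (6/11) = 21/286 ≈ 0.0734.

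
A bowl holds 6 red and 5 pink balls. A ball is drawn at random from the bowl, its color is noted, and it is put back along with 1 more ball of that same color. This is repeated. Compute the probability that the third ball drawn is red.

6/11

Sum over the four possibilities for the first two draws (red/not-red each), tracking how the red count and total change by +1 per draw.
P(third is red) = 6/11 ≈ 0.5455. (In a Pólya urn every draw has the same marginal probability 6/11.)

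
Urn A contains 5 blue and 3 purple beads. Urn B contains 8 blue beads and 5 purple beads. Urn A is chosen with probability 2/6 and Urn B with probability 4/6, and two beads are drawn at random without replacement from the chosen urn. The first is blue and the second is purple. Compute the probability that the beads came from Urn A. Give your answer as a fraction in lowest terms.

117/341

P(E | Urn A) = 15/56; P(E | Urn B) = 10/39.
P(E) = 1/3·15/56 + 2/3·10/39 = 1705/6552.
By Bayes' rule, P(Urn A | E) = 5/56 / 1705/6552 = 117/341 ≈ 0.3431.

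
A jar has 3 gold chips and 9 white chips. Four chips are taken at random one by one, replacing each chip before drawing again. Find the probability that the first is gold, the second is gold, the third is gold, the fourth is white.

Multiply the conditional probability of each draw in order, with replacement (the composition resets each draw).
P = (3/12) · (3/12) · (3/12) · (9/12) = 3/256 ≈ 0.0117.

3/256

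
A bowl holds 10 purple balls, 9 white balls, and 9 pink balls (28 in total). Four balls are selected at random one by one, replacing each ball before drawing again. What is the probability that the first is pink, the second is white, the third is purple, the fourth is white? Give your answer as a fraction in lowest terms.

Multiply the conditional probability of each draw in order, with replacement (the composition resets each draw).
P = (9/28) · (9/28) · (10/28) · (9/28) = 3645/307328 ≈ 0.0119.

3645/307328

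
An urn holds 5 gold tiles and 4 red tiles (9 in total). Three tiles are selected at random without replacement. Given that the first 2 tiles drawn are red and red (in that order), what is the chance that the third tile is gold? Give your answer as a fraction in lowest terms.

After removing 2 red, the urn has 5 gold out of 7 remaining.
P(third is gold | given) = 5/7 ≈ 0.7143.

5/7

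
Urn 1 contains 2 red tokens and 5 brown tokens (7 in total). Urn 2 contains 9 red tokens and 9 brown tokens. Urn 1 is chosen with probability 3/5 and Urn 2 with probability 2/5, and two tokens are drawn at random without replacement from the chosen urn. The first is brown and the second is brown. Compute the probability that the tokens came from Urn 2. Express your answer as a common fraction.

28/113

P(E | Urn 1) = 10/21; P(E | Urn 2) = 4/17.
P(E) = 3/5·10/21 + 2/5·4/17 = 226/595.
By Bayes' rule, P(Urn 2 | E) = 8/85 / 226/595 = 28/113 ≈ 0.2478.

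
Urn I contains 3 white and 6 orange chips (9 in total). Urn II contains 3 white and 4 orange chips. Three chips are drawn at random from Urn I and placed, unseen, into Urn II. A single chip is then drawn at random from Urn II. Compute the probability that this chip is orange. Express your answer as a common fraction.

3/5

Condition on how many of the transferred chips are orange (from Urn I: 6 orange of 9; then Urn II has 10 total).
  0 orange: C(6,0)C(3,3)/C(9,3) = 1/84; then P = 4/10
  1 orange: C(6,1)C(3,2)/C(9,3) = 3/14; then P = 5/10
  2 orange: C(6,2)C(3,1)/C(9,3) = 15/28; then P = 6/10
  3 orange: C(6,3)C(3,0)/C(9,3) = 5/21; then P = 7/10
P(orange from Urn II) = 3/5 ≈ 0.6000.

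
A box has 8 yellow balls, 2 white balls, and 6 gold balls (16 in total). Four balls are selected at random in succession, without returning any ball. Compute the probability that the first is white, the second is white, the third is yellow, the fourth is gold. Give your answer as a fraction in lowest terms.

1/455

Multiply the conditional probability of each draw in order, without replacement, so each draw removes one from its color and from the total.
P = (2/16) · (1/15) · (8/14) · (6/13) = 1/455 ≈ 0.0022.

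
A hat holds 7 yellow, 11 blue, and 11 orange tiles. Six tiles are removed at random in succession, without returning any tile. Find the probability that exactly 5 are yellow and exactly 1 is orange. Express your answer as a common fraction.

11/22620

Unordered draws without replacement: count favorable combinations over C(29,6).
Favorable = C(7,5) · C(11,0) · C(11,1) = 231; total = C(29,6) = 475020.
P = 231/475020 = 11/22620 ≈ 0.0005.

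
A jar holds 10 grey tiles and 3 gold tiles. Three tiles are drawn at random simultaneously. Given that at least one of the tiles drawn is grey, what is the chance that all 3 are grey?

P(all 3 grey) = C(10,3)/C(13,3) = 60/143; P(at least one grey) = 1 − C(3,3)/C(13,3) = 285/286.
Since 'all 3 grey' ⊆ 'at least one grey', P(all 3 | at least one) = 60/143 / 285/286 = 8/19 ≈ 0.4211.

8/19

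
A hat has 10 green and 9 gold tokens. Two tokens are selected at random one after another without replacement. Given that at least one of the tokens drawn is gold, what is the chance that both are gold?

2/7

P(both gold) = C(9,2)/C(19,2) = 4/19; P(at least one gold) = 1 − C(10,2)/C(19,2) = 14/19.
Since 'both gold' ⊆ 'at least one gold', P(both | at least one) = 4/19 / 14/19 = 2/7 ≈ 0.2857.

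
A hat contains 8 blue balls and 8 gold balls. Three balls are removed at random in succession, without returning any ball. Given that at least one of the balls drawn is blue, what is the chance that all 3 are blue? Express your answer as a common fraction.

1/9

P(all 3 blue) = C(8,3)/C(16,3) = 1/10; P(at least one blue) = 1 − C(8,3)/C(16,3) = 9/10.
Since 'all 3 blue' ⊆ 'at least one blue', P(all 3 | at least one) = 1/10 / 9/10 = 1/9 ≈ 0.1111.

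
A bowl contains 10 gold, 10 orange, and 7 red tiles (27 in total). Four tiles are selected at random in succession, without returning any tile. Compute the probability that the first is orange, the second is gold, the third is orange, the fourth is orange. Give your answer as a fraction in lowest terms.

2/117

Multiply the conditional probability of each draw in order, without replacement, so each draw removes one from its color and from the total.
P = (10/27) · (10/26) · (9/25) · (8/24) = 2/117 ≈ 0.0171.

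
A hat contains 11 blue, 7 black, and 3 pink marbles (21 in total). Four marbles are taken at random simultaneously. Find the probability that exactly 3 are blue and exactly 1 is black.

11/57

Unordered draws without replacement: count favorable combinations over C(21,4).
Favorable = C(11,3) · C(7,1) · C(3,0) = 1155; total = C(21,4) = 5985.
P = 1155/5985 = 11/57 ≈ 0.1930.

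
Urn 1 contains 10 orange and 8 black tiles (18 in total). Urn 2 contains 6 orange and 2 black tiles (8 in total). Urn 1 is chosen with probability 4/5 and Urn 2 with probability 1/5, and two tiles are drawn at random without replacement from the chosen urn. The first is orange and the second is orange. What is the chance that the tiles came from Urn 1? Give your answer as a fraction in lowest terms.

112/163

P(E | Urn 1) = 5/17; P(E | Urn 2) = 15/28.
P(E) = 4/5·5/17 + 1/5·15/28 = 163/476.
By Bayes' rule, P(Urn 1 | E) = 4/17 / 163/476 = 112/163 ≈ 0.6871.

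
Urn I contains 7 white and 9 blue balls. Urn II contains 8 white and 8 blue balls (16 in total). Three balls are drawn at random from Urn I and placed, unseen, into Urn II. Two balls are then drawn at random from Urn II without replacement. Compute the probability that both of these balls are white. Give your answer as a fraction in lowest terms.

Condition on how many of the transferred balls are white (from Urn I: 7 white of 16; then Urn II has 19 total).
  0 white: C(7,0)C(9,3)/C(16,3) = 3/20; then P = C(8,2)/C(19,2) = 28/171
  1 white: C(7,1)C(9,2)/C(16,3) = 9/20; then P = C(9,2)/C(19,2) = 4/19
  2 white: C(7,2)C(9,1)/C(16,3) = 27/80; then P = C(10,2)/C(19,2) = 5/19
  3 white: C(7,3)C(9,0)/C(16,3) = 1/16; then P = C(11,2)/C(19,2) = 55/171
P(both white) = 1561/6840 ≈ 0.2282.

1561/6840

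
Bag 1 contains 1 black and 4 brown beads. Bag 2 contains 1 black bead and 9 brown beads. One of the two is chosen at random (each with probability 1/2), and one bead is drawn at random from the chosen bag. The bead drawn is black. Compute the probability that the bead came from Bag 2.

P(black | Bag 1) = 1/5; P(black | Bag 2) = 1/10.
P(black) = 1/2·1/5 + 1/2·1/10 = 3/20.
By Bayes' rule, P(Bag 2 | black) = 1/20 / 3/20 = 1/3 ≈ 0.3333.

1/3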